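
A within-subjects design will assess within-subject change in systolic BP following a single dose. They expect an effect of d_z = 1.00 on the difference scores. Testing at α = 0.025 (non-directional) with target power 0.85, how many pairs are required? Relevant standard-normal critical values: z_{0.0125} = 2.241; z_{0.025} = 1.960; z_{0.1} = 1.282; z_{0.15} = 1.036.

n = 11 pairs

For a paired (one-sample on differences) test: n = ((z_{α/2} + z_β) / d)².
z_{α/2} + z_β = 2.241 + 1.036 = 3.277.
n = (3.277 / 1.00)² = 3.277² = 10.74.
Round up.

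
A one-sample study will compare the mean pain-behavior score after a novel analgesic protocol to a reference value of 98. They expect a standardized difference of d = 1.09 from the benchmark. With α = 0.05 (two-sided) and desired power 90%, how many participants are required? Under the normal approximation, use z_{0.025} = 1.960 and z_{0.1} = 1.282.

For a one-sample test: n = ((z_{α/2} + z_β) / d)².
z_{α/2} + z_β = 1.960 + 1.282 = 3.242.
n = (3.242 / 1.09)² = 2.974² = 8.85.
Round up.

n = 9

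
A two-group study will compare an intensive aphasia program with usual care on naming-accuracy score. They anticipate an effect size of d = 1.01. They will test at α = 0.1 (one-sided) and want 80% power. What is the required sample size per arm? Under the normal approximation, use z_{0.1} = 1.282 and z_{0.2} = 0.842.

n = 9 per group

For two independent groups with equal n: n = 2·((z_{α} + z_β) / d)².
z_{α} + z_β = 1.282 + 0.842 = 2.124.
n = 2 × (2.124 / 1.01)² = 2 × 2.103² = 2 × 4.42 = 8.8.
Round up to the next whole participant.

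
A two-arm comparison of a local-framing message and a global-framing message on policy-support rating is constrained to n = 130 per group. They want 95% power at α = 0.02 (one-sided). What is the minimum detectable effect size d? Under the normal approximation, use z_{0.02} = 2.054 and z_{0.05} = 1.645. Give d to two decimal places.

d_min ≈ 0.46

For two independent groups of n = 130 each: d_min = (z_{α} + z_β)·√(2/n).
z-sum = 2.054 + 1.645 = 3.699.
d_min = 3.699 × √(2/130) = 3.699 × 0.1240 = 0.459.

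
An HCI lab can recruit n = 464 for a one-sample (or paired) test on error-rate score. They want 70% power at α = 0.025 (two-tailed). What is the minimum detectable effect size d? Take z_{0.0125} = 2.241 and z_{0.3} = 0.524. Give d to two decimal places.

For a single sample (or paired design) of n = 464: d_min = (z_{α/2} + z_β)/√n.
z-sum = 2.241 + 0.524 = 2.765.
d_min = 2.765 / √464 = 2.765 / 21.541 = 0.128.

d_min ≈ 0.13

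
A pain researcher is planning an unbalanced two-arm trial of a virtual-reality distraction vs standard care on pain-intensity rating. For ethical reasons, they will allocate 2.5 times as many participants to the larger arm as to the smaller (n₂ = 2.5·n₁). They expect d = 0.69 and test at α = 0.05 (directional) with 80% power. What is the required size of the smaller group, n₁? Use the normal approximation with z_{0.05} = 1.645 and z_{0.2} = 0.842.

With allocation ratio k = n₂/n₁ = 2.5, Var(x̄₁−x̄₂) = σ²(1/n₁ + 1/(k·n₁)) = σ²·(k+1)/(k·n₁).
So n₁ = (1 + 1/k)·((z_{α} + z_β)/d)² = 1.400 × (2.487/0.69)².
n₁ = 1.400 × 12.99 = 18.2.
Round up: n₁ = 19, giving n₂ = ⌈2.5 × 19⌉ = ⌈47.5⌉ = 48.

n₁ = 19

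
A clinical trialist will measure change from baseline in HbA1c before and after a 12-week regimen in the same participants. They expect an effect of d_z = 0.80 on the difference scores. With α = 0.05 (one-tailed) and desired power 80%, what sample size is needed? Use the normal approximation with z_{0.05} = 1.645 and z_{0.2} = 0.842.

n = 10 pairs

For a paired (one-sample on differences) test: n = ((z_{α} + z_β) / d)².
z_{α} + z_β = 1.645 + 0.842 = 2.487.
n = (2.487 / 0.80)² = 3.109² = 9.66.
Round up.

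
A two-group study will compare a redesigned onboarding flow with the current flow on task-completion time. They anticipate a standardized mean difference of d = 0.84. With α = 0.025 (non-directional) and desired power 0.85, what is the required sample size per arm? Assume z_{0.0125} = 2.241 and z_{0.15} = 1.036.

For two independent groups with equal n: n = 2·((z_{α/2} + z_β) / d)².
z_{α/2} + z_β = 2.241 + 1.036 = 3.277.
n = 2 × (3.277 / 0.84)² = 2 × 3.901² = 2 × 15.22 = 30.4.
Round up to the next whole participant.

n = 31 per group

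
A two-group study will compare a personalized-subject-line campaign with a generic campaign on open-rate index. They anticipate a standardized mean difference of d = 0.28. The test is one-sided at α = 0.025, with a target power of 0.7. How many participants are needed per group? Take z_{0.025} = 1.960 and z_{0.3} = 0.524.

For two independent groups with equal n: n = 2·((z_{α} + z_β) / d)².
z_{α} + z_β = 1.960 + 0.524 = 2.484.
n = 2 × (2.484 / 0.28)² = 2 × 8.871² = 2 × 78.70 = 157.4.
Round up to the next whole participant.

n = 158 per group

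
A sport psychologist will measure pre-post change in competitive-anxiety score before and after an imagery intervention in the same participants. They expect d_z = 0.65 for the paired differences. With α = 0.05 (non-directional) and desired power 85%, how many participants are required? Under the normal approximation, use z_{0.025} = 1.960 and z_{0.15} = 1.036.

n = 22 pairs

For a paired (one-sample on differences) test: n = ((z_{α/2} + z_β) / d)².
z_{α/2} + z_β = 1.960 + 1.036 = 2.996.
n = (2.996 / 0.65)² = 4.609² = 21.25.
Round up.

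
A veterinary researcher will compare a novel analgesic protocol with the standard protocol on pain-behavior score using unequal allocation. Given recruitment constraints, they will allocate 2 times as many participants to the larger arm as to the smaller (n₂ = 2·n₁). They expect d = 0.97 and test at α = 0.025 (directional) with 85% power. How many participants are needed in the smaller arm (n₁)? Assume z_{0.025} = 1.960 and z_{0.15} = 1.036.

n₁ = 15

With allocation ratio k = n₂/n₁ = 2, Var(x̄₁−x̄₂) = σ²(1/n₁ + 1/(k·n₁)) = σ²·(k+1)/(k·n₁).
So n₁ = (1 + 1/k)·((z_{α} + z_β)/d)² = 1.500 × (2.996/0.97)².
n₁ = 1.500 × 9.54 = 14.3.
Round up: n₁ = 15, giving n₂ = 2 × 15 = 30.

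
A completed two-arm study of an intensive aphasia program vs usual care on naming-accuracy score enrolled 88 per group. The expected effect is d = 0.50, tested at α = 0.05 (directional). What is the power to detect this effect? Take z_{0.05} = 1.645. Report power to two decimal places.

power ≈ 0.95

For two equal groups, power = Φ(d·√(n/2) − z_{α}).
d·√(n/2) = 0.50 × √(88/2) = 0.50 × 6.633 = 3.317.
z_β = 3.317 − 1.645 = 1.672.
Power = Φ(1.672) = 0.953.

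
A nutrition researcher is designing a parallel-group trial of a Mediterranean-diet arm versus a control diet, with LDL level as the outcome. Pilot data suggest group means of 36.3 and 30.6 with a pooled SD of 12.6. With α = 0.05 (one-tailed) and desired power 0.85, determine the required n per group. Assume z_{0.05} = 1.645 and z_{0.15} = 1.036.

n = 71 per group

Cohen's d = |M₁ − M₂| / SD_pooled = |36.3 − 30.6| / 12.6 = 5.7 / 12.6 = 0.452.
For two independent groups with equal n: n = 2·((z_{α} + z_β) / d)².
z_{α} + z_β = 1.645 + 1.036 = 2.681.
n = 2 × (2.681 / 0.452)² = 2 × 5.931² = 2 × 35.18 = 70.4.
Round up to the next whole participant.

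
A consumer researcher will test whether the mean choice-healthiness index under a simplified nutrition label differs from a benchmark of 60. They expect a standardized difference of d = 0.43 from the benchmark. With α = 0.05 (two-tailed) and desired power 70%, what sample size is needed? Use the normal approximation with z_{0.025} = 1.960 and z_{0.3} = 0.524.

For a one-sample test: n = ((z_{α/2} + z_β) / d)².
z_{α/2} + z_β = 1.960 + 0.524 = 2.484.
n = (2.484 / 0.43)² = 5.777² = 33.37.
Round up.

n = 34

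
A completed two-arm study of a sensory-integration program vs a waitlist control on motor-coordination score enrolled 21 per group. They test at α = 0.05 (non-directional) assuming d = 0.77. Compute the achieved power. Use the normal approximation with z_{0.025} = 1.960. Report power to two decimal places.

power ≈ 0.70

For two equal groups, power = Φ(d·√(n/2) − z_{α/2}).
d·√(n/2) = 0.77 × √(21/2) = 0.77 × 3.240 = 2.495.
z_β = 2.495 − 1.960 = 0.535.
Power = Φ(0.535) = 0.704.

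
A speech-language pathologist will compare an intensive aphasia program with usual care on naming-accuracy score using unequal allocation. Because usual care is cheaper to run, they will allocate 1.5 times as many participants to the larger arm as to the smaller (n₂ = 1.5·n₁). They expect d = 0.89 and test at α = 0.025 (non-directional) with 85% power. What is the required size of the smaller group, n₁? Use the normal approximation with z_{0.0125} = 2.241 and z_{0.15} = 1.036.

n₁ = 23

With allocation ratio k = n₂/n₁ = 1.5, Var(x̄₁−x̄₂) = σ²(1/n₁ + 1/(k·n₁)) = σ²·(k+1)/(k·n₁).
So n₁ = (1 + 1/k)·((z_{α/2} + z_β)/d)² = 1.667 × (3.277/0.89)².
n₁ = 1.667 × 13.56 = 22.6.
Round up: n₁ = 23, giving n₂ = ⌈1.5 × 23⌉ = ⌈34.5⌉ = 35.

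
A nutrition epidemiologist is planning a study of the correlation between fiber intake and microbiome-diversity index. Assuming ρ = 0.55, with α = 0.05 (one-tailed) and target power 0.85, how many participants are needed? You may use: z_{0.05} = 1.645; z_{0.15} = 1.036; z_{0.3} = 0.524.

n = 22

Fisher's z: C = ½·ln((1+r)/(1−r)) = ½·ln(3.4444) = 0.6184.
n = ((z_{α} + z_β)/C)² + 3.
(1.645 + 1.036) / 0.6184 = 2.681 / 0.6184 = 4.335.
n = 4.335² + 3 = 18.80 + 3 = 21.8.
Round up.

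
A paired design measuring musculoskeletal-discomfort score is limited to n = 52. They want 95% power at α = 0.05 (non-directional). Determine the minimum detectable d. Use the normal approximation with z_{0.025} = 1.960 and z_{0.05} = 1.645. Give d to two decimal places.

For a single sample (or paired design) of n = 52: d_min = (z_{α/2} + z_β)/√n.
z-sum = 1.960 + 1.645 = 3.605.
d_min = 3.605 / √52 = 3.605 / 7.211 = 0.500.

d_min ≈ 0.50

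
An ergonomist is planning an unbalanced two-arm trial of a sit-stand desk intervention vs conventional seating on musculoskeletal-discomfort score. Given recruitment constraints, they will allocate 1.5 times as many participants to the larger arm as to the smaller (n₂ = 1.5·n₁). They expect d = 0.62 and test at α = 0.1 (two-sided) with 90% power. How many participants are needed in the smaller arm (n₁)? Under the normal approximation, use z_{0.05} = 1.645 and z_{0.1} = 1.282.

n₁ = 38

With allocation ratio k = n₂/n₁ = 1.5, Var(x̄₁−x̄₂) = σ²(1/n₁ + 1/(k·n₁)) = σ²·(k+1)/(k·n₁).
So n₁ = (1 + 1/k)·((z_{α/2} + z_β)/d)² = 1.667 × (2.927/0.62)².
n₁ = 1.667 × 22.29 = 37.1.
Round up: n₁ = 38, giving n₂ = 1.5 × 38 = 57.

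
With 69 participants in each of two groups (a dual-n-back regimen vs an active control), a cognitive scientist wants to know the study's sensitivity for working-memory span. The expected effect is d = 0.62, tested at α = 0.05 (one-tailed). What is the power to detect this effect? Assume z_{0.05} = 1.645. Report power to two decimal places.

power ≈ 0.98

For two equal groups, power = Φ(d·√(n/2) − z_{α}).
d·√(n/2) = 0.62 × √(69/2) = 0.62 × 5.874 = 3.642.
z_β = 3.642 − 1.645 = 1.997.
Power = Φ(1.997) = 0.977.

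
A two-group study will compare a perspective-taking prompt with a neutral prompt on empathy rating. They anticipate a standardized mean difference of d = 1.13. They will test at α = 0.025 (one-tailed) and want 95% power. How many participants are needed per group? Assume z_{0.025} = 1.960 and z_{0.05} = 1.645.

n = 21 per group

For two independent groups with equal n: n = 2·((z_{α} + z_β) / d)².
z_{α} + z_β = 1.960 + 1.645 = 3.605.
n = 2 × (3.605 / 1.13)² = 2 × 3.190² = 2 × 10.18 = 20.4.
Round up to the next whole participant.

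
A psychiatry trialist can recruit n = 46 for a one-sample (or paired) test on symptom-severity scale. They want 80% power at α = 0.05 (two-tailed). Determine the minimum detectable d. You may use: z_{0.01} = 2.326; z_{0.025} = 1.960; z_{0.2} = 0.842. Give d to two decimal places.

For a single sample (or paired design) of n = 46: d_min = (z_{α/2} + z_β)/√n.
z-sum = 1.960 + 0.842 = 2.802.
d_min = 2.802 / √46 = 2.802 / 6.782 = 0.413.

d_min ≈ 0.41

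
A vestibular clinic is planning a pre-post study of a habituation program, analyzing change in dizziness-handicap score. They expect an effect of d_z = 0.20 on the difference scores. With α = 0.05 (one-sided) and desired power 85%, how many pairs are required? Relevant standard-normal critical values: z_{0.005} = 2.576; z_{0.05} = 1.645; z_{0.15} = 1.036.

n = 180 pairs

For a paired (one-sample on differences) test: n = ((z_{α} + z_β) / d)².
z_{α} + z_β = 1.645 + 1.036 = 2.681.
n = (2.681 / 0.20)² = 13.405² = 179.69.
Round up.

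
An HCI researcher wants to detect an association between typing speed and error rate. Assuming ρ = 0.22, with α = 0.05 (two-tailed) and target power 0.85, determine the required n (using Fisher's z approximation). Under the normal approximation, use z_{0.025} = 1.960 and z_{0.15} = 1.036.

Fisher's z: C = ½·ln((1+r)/(1−r)) = ½·ln(1.5641) = 0.2237.
n = ((z_{α/2} + z_β)/C)² + 3.
(1.960 + 1.036) / 0.2237 = 2.996 / 0.2237 = 13.393.
n = 13.393² + 3 = 179.37 + 3 = 182.4.
Round up.

n = 183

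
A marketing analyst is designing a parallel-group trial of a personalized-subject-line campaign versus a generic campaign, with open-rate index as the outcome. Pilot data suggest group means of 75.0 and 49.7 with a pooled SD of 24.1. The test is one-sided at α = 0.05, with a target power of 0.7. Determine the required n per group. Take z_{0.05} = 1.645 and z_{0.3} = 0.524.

n = 9 per group

Cohen's d = |M₁ − M₂| / SD_pooled = |75.0 − 49.7| / 24.1 = 25.3 / 24.1 = 1.050.
For two independent groups with equal n: n = 2·((z_{α} + z_β) / d)².
z_{α} + z_β = 1.645 + 0.524 = 2.169.
n = 2 × (2.169 / 1.050)² = 2 × 2.066² = 2 × 4.27 = 8.5.
Round up to the next whole participant.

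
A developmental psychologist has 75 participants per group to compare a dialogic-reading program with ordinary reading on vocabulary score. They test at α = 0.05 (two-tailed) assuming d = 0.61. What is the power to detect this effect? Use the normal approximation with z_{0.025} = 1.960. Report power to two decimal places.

For two equal groups, power = Φ(d·√(n/2) − z_{α/2}).
d·√(n/2) = 0.61 × √(75/2) = 0.61 × 6.124 = 3.735.
z_β = 3.735 − 1.960 = 1.775.
Power = Φ(1.775) = 0.962.

power ≈ 0.96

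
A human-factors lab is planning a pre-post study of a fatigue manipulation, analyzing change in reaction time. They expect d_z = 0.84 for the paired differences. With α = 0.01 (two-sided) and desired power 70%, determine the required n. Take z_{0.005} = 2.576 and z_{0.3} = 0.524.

For a paired (one-sample on differences) test: n = ((z_{α/2} + z_β) / d)².
z_{α/2} + z_β = 2.576 + 0.524 = 3.100.
n = (3.100 / 0.84)² = 3.690² = 13.62.
Round up.

n = 14 pairs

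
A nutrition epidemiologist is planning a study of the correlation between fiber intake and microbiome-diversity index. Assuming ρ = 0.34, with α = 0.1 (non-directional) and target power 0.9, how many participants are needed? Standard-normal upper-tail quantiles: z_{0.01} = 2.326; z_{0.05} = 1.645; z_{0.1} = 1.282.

Fisher's z: C = ½·ln((1+r)/(1−r)) = ½·ln(2.0303) = 0.3541.
n = ((z_{α/2} + z_β)/C)² + 3.
(1.645 + 1.282) / 0.3541 = 2.927 / 0.3541 = 8.266.
n = 8.266² + 3 = 68.33 + 3 = 71.3.
Round up.

n = 72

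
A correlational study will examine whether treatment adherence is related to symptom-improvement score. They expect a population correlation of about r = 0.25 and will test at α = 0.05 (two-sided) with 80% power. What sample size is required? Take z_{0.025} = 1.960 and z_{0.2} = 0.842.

Fisher's z: C = ½·ln((1+r)/(1−r)) = ½·ln(1.6667) = 0.2554.
n = ((z_{α/2} + z_β)/C)² + 3.
(1.960 + 0.842) / 0.2554 = 2.802 / 0.2554 = 10.971.
n = 10.971² + 3 = 120.36 + 3 = 123.4.
Round up.

n = 124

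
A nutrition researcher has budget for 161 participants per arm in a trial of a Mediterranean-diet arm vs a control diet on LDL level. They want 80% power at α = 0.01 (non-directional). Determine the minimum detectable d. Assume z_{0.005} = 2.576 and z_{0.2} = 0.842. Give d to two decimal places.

d_min ≈ 0.38

For two independent groups of n = 161 each: d_min = (z_{α/2} + z_β)·√(2/n).
z-sum = 2.576 + 0.842 = 3.418.
d_min = 3.418 × √(2/161) = 3.418 × 0.1115 = 0.381.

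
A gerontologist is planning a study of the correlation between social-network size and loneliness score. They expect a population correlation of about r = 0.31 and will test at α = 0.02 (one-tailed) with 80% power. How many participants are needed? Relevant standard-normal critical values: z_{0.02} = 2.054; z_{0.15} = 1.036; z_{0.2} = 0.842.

Fisher's z: C = ½·ln((1+r)/(1−r)) = ½·ln(1.8986) = 0.3205.
n = ((z_{α} + z_β)/C)² + 3.
(2.054 + 0.842) / 0.3205 = 2.896 / 0.3205 = 9.036.
n = 9.036² + 3 = 81.65 + 3 = 84.6.
Round up.

n = 85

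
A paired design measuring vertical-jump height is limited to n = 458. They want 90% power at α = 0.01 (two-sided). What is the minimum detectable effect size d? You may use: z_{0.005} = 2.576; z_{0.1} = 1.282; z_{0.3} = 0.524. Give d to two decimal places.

d_min ≈ 0.18

For a single sample (or paired design) of n = 458: d_min = (z_{α/2} + z_β)/√n.
z-sum = 2.576 + 1.282 = 3.858.
d_min = 3.858 / √458 = 3.858 / 21.401 = 0.180.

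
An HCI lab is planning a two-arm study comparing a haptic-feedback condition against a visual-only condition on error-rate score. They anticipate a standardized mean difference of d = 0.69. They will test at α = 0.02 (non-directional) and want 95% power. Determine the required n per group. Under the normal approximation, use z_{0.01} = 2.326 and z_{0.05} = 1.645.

n = 67 per group

For two independent groups with equal n: n = 2·((z_{α/2} + z_β) / d)².
z_{α/2} + z_β = 2.326 + 1.645 = 3.971.
n = 2 × (3.971 / 0.69)² = 2 × 5.755² = 2 × 33.12 = 66.2.
Round up to the next whole participant.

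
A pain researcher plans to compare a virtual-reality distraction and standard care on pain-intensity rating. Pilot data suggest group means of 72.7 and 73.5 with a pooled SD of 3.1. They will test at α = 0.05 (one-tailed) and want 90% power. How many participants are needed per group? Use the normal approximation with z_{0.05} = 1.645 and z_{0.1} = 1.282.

n = 258 per group

Cohen's d = |M₁ − M₂| / SD_pooled = |72.7 − 73.5| / 3.1 = 0.8 / 3.1 = 0.258.
For two independent groups with equal n: n = 2·((z_{α} + z_β) / d)².
z_{α} + z_β = 1.645 + 1.282 = 2.927.
n = 2 × (2.927 / 0.258)² = 2 × 11.345² = 2 × 128.71 = 257.4.
Round up to the next whole participant.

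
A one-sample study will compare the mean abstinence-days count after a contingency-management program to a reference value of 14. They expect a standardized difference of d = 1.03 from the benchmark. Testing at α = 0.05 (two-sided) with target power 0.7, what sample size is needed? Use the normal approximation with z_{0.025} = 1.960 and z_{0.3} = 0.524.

For a one-sample test: n = ((z_{α/2} + z_β) / d)².
z_{α/2} + z_β = 1.960 + 0.524 = 2.484.
n = (2.484 / 1.03)² = 2.412² = 5.82.
Round up.

n = 6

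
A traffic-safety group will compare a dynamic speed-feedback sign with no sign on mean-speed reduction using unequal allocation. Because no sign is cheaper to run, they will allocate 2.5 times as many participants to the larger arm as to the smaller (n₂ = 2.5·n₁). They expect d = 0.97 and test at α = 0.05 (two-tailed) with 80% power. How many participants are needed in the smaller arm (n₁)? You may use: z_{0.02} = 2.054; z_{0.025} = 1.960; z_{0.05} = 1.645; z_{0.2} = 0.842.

With allocation ratio k = n₂/n₁ = 2.5, Var(x̄₁−x̄₂) = σ²(1/n₁ + 1/(k·n₁)) = σ²·(k+1)/(k·n₁).
So n₁ = (1 + 1/k)·((z_{α/2} + z_β)/d)² = 1.400 × (2.802/0.97)².
n₁ = 1.400 × 8.34 = 11.7.
Round up: n₁ = 12, giving n₂ = 2.5 × 12 = 30.

n₁ = 12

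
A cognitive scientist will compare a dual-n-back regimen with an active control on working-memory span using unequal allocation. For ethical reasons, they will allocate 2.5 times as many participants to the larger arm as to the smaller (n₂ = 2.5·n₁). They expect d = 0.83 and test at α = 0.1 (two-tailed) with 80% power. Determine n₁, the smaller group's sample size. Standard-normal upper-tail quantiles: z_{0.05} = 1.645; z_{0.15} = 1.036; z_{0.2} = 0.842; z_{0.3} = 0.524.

With allocation ratio k = n₂/n₁ = 2.5, Var(x̄₁−x̄₂) = σ²(1/n₁ + 1/(k·n₁)) = σ²·(k+1)/(k·n₁).
So n₁ = (1 + 1/k)·((z_{α/2} + z_β)/d)² = 1.400 × (2.487/0.83)².
n₁ = 1.400 × 8.98 = 12.6.
Round up: n₁ = 13, giving n₂ = ⌈2.5 × 13⌉ = ⌈32.5⌉ = 33.

n₁ = 13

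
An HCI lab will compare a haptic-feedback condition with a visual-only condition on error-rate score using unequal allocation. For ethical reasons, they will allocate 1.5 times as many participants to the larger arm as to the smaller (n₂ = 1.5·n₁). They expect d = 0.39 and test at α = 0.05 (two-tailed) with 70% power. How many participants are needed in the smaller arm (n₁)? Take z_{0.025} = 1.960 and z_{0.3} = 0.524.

n₁ = 68

With allocation ratio k = n₂/n₁ = 1.5, Var(x̄₁−x̄₂) = σ²(1/n₁ + 1/(k·n₁)) = σ²·(k+1)/(k·n₁).
So n₁ = (1 + 1/k)·((z_{α/2} + z_β)/d)² = 1.667 × (2.484/0.39)².
n₁ = 1.667 × 40.57 = 67.6.
Round up: n₁ = 68, giving n₂ = 1.5 × 68 = 102.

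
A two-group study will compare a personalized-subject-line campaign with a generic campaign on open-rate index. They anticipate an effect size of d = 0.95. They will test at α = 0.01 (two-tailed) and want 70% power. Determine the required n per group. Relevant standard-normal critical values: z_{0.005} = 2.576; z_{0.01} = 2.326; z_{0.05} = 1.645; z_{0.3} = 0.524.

For two independent groups with equal n: n = 2·((z_{α/2} + z_β) / d)².
z_{α/2} + z_β = 2.576 + 0.524 = 3.100.
n = 2 × (3.100 / 0.95)² = 2 × 3.263² = 2 × 10.65 = 21.3.
Round up to the next whole participant.

n = 22 per group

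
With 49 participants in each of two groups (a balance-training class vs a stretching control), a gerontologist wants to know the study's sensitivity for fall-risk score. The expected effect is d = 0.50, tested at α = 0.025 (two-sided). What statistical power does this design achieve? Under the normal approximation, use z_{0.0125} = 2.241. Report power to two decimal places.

power ≈ 0.59

For two equal groups, power = Φ(d·√(n/2) − z_{α/2}).
d·√(n/2) = 0.50 × √(49/2) = 0.50 × 4.950 = 2.475.
z_β = 2.475 − 2.241 = 0.234.
Power = Φ(0.234) = 0.592.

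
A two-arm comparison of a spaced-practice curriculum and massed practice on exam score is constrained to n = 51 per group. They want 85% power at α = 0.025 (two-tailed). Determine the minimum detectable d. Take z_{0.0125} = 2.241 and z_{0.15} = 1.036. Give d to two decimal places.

For two independent groups of n = 51 each: d_min = (z_{α/2} + z_β)·√(2/n).
z-sum = 2.241 + 1.036 = 3.277.
d_min = 3.277 × √(2/51) = 3.277 × 0.1980 = 0.649.

d_min ≈ 0.65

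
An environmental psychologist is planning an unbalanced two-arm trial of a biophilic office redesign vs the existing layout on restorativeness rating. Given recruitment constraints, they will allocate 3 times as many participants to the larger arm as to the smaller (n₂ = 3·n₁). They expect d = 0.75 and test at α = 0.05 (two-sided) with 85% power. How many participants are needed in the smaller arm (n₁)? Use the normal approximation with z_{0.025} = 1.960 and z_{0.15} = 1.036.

n₁ = 22

With allocation ratio k = n₂/n₁ = 3, Var(x̄₁−x̄₂) = σ²(1/n₁ + 1/(k·n₁)) = σ²·(k+1)/(k·n₁).
So n₁ = (1 + 1/k)·((z_{α/2} + z_β)/d)² = 1.333 × (2.996/0.75)².
n₁ = 1.333 × 15.96 = 21.3.
Round up: n₁ = 22, giving n₂ = 3 × 22 = 66.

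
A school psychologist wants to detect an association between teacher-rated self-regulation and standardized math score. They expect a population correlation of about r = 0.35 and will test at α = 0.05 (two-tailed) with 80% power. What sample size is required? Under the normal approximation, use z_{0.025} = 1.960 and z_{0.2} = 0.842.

n = 62

Fisher's z: C = ½·ln((1+r)/(1−r)) = ½·ln(2.0769) = 0.3654.
n = ((z_{α/2} + z_β)/C)² + 3.
(1.960 + 0.842) / 0.3654 = 2.802 / 0.3654 = 7.668.
n = 7.668² + 3 = 58.80 + 3 = 61.8.
Round up.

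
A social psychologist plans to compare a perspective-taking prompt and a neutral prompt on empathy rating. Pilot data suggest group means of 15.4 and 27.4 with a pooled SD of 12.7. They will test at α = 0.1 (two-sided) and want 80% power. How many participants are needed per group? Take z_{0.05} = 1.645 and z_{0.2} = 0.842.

Cohen's d = |M₁ − M₂| / SD_pooled = |15.4 − 27.4| / 12.7 = 12.0 / 12.7 = 0.945.
For two independent groups with equal n: n = 2·((z_{α/2} + z_β) / d)².
z_{α/2} + z_β = 1.645 + 0.842 = 2.487.
n = 2 × (2.487 / 0.945)² = 2 × 2.632² = 2 × 6.93 = 13.9.
Round up to the next whole participant.

n = 14 per group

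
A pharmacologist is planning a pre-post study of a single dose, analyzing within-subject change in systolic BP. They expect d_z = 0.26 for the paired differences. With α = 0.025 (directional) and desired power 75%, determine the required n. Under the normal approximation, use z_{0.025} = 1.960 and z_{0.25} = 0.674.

n = 103 pairs

For a paired (one-sample on differences) test: n = ((z_{α} + z_β) / d)².
z_{α} + z_β = 1.960 + 0.674 = 2.634.
n = (2.634 / 0.26)² = 10.131² = 102.63.
Round up.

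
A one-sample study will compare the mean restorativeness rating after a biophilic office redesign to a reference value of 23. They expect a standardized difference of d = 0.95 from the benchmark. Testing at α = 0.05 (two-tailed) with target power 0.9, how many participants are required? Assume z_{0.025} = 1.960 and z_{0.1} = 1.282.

For a one-sample test: n = ((z_{α/2} + z_β) / d)².
z_{α/2} + z_β = 1.960 + 1.282 = 3.242.
n = (3.242 / 0.95)² = 3.413² = 11.65.
Round up.

n = 12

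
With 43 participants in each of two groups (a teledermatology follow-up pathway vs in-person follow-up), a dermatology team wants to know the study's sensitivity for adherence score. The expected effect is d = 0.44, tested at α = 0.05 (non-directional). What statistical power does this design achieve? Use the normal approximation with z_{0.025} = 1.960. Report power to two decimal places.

power ≈ 0.53

For two equal groups, power = Φ(d·√(n/2) − z_{α/2}).
d·√(n/2) = 0.44 × √(43/2) = 0.44 × 4.637 = 2.040.
z_β = 2.040 − 1.960 = 0.080.
Power = Φ(0.080) = 0.532.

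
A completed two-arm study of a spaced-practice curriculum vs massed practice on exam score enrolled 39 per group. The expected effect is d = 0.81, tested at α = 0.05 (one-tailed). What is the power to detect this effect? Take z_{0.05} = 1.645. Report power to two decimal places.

power ≈ 0.97

For two equal groups, power = Φ(d·√(n/2) − z_{α}).
d·√(n/2) = 0.81 × √(39/2) = 0.81 × 4.416 = 3.577.
z_β = 3.577 − 1.645 = 1.932.
Power = Φ(1.932) = 0.973.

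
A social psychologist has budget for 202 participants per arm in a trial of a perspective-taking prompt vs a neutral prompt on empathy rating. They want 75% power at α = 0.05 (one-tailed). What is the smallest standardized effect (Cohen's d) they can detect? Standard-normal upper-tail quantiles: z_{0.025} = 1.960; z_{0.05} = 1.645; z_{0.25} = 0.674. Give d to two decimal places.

d_min ≈ 0.23

For two independent groups of n = 202 each: d_min = (z_{α} + z_β)·√(2/n).
z-sum = 1.645 + 0.674 = 2.319.
d_min = 2.319 × √(2/202) = 2.319 × 0.0995 = 0.231.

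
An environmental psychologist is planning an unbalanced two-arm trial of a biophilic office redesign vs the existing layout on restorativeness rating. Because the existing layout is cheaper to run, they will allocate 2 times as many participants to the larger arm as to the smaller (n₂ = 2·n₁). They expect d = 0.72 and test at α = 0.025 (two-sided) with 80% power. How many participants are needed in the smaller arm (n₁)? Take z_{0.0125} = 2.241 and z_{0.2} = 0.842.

n₁ = 28

With allocation ratio k = n₂/n₁ = 2, Var(x̄₁−x̄₂) = σ²(1/n₁ + 1/(k·n₁)) = σ²·(k+1)/(k·n₁).
So n₁ = (1 + 1/k)·((z_{α/2} + z_β)/d)² = 1.500 × (3.083/0.72)².
n₁ = 1.500 × 18.34 = 27.5.
Round up: n₁ = 28, giving n₂ = 2 × 28 = 56.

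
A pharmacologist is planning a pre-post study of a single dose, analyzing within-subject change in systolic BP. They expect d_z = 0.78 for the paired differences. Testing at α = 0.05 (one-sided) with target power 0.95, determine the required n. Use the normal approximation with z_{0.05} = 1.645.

For a paired (one-sample on differences) test: n = ((z_{α} + z_β) / d)².
z_{α} + z_β = 1.645 + 1.645 = 3.290.
n = (3.290 / 0.78)² = 4.218² = 17.79.
Round up.

n = 18 pairs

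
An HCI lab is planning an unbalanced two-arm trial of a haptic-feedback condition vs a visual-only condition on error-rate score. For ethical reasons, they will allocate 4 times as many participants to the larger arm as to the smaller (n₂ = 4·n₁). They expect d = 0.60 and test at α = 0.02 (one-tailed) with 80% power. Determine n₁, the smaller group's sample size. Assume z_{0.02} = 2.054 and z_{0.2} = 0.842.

n₁ = 30

With allocation ratio k = n₂/n₁ = 4, Var(x̄₁−x̄₂) = σ²(1/n₁ + 1/(k·n₁)) = σ²·(k+1)/(k·n₁).
So n₁ = (1 + 1/k)·((z_{α} + z_β)/d)² = 1.250 × (2.896/0.60)².
n₁ = 1.250 × 23.30 = 29.1.
Round up: n₁ = 30, giving n₂ = 4 × 30 = 120.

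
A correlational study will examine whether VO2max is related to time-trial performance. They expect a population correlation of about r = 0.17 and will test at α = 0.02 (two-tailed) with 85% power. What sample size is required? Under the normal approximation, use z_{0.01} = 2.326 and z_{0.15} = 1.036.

Fisher's z: C = ½·ln((1+r)/(1−r)) = ½·ln(1.4096) = 0.1717.
n = ((z_{α/2} + z_β)/C)² + 3.
(2.326 + 1.036) / 0.1717 = 3.362 / 0.1717 = 19.581.
n = 19.581² + 3 = 383.40 + 3 = 386.4.
Round up.

n = 387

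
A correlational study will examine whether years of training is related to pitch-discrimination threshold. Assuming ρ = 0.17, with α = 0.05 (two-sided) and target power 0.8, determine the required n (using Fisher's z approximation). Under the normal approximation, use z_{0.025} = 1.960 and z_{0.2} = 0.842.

Fisher's z: C = ½·ln((1+r)/(1−r)) = ½·ln(1.4096) = 0.1717.
n = ((z_{α/2} + z_β)/C)² + 3.
(1.960 + 0.842) / 0.1717 = 2.802 / 0.1717 = 16.319.
n = 16.319² + 3 = 266.32 + 3 = 269.3.
Round up.

n = 270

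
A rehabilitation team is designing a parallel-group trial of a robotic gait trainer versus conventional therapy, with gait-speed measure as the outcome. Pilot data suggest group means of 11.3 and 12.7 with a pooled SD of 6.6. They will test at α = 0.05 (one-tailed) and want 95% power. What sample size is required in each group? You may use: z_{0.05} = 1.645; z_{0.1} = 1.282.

Cohen's d = |M₁ − M₂| / SD_pooled = |11.3 − 12.7| / 6.6 = 1.4 / 6.6 = 0.212.
For two independent groups with equal n: n = 2·((z_{α} + z_β) / d)².
z_{α} + z_β = 1.645 + 1.645 = 3.290.
n = 2 × (3.290 / 0.212)² = 2 × 15.519² = 2 × 240.84 = 481.7.
Round up to the next whole participant.

n = 482 per group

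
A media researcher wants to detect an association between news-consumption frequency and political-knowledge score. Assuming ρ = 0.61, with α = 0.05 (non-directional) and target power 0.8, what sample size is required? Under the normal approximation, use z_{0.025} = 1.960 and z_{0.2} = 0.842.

n = 19

Fisher's z: C = ½·ln((1+r)/(1−r)) = ½·ln(4.1282) = 0.7089.
n = ((z_{α/2} + z_β)/C)² + 3.
(1.960 + 0.842) / 0.7089 = 2.802 / 0.7089 = 3.953.
n = 3.953² + 3 = 15.62 + 3 = 18.6.
Round up.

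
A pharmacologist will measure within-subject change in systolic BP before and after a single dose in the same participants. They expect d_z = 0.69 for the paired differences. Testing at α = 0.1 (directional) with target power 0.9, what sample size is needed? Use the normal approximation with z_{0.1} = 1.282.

For a paired (one-sample on differences) test: n = ((z_{α} + z_β) / d)².
z_{α} + z_β = 1.282 + 1.282 = 2.564.
n = (2.564 / 0.69)² = 3.716² = 13.81.
Round up.

n = 14 pairs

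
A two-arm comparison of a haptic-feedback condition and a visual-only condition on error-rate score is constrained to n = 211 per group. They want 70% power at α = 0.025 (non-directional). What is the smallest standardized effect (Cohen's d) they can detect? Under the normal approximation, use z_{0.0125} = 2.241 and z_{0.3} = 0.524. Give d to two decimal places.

d_min ≈ 0.27

For two independent groups of n = 211 each: d_min = (z_{α/2} + z_β)·√(2/n).
z-sum = 2.241 + 0.524 = 2.765.
d_min = 2.765 × √(2/211) = 2.765 × 0.0974 = 0.269.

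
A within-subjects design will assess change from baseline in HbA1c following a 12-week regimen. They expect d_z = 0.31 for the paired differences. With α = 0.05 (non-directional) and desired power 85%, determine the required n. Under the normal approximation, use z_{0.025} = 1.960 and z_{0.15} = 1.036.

n = 94 pairs

For a paired (one-sample on differences) test: n = ((z_{α/2} + z_β) / d)².
z_{α/2} + z_β = 1.960 + 1.036 = 2.996.
n = (2.996 / 0.31)² = 9.665² = 93.40.
Round up.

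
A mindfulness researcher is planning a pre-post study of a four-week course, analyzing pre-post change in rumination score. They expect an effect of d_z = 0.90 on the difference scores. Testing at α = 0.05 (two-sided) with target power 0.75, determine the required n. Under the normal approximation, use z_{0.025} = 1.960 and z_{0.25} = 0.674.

For a paired (one-sample on differences) test: n = ((z_{α/2} + z_β) / d)².
z_{α/2} + z_β = 1.960 + 0.674 = 2.634.
n = (2.634 / 0.90)² = 2.927² = 8.57.
Round up.

n = 9 pairs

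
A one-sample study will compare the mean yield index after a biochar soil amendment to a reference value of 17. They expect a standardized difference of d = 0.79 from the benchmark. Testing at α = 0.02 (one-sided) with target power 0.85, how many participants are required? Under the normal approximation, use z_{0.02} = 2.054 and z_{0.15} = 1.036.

n = 16

For a one-sample test: n = ((z_{α} + z_β) / d)².
z_{α} + z_β = 2.054 + 1.036 = 3.090.
n = (3.090 / 0.79)² = 3.911² = 15.30.
Round up.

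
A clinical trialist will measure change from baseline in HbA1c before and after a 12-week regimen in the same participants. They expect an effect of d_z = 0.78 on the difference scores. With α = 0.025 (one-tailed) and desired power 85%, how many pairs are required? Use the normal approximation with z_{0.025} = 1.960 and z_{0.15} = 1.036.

n = 15 pairs

For a paired (one-sample on differences) test: n = ((z_{α} + z_β) / d)².
z_{α} + z_β = 1.960 + 1.036 = 2.996.
n = (2.996 / 0.78)² = 3.841² = 14.75.
Round up.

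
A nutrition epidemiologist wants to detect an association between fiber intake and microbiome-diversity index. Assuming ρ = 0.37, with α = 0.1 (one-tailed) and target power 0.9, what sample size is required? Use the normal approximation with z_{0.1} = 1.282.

Fisher's z: C = ½·ln((1+r)/(1−r)) = ½·ln(2.1746) = 0.3884.
n = ((z_{α} + z_β)/C)² + 3.
(1.282 + 1.282) / 0.3884 = 2.564 / 0.3884 = 6.601.
n = 6.601² + 3 = 43.58 + 3 = 46.6.
Round up.

n = 47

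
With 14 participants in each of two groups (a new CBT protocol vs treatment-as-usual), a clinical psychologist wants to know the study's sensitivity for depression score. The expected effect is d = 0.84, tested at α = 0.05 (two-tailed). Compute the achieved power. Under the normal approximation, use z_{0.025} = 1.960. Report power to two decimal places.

power ≈ 0.60

For two equal groups, power = Φ(d·√(n/2) − z_{α/2}).
d·√(n/2) = 0.84 × √(14/2) = 0.84 × 2.646 = 2.222.
z_β = 2.222 − 1.960 = 0.262.
Power = Φ(0.262) = 0.604.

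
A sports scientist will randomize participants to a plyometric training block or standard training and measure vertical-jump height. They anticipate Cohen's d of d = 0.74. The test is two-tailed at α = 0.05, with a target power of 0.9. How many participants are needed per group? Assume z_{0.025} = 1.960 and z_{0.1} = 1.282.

n = 39 per group

For two independent groups with equal n: n = 2·((z_{α/2} + z_β) / d)².
z_{α/2} + z_β = 1.960 + 1.282 = 3.242.
n = 2 × (3.242 / 0.74)² = 2 × 4.381² = 2 × 19.19 = 38.4.
Round up to the next whole participant.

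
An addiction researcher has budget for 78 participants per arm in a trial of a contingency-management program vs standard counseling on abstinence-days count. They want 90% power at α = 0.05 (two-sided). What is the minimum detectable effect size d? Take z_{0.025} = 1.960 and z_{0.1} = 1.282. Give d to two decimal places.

d_min ≈ 0.52

For two independent groups of n = 78 each: d_min = (z_{α/2} + z_β)·√(2/n).
z-sum = 1.960 + 1.282 = 3.242.
d_min = 3.242 × √(2/78) = 3.242 × 0.1601 = 0.519.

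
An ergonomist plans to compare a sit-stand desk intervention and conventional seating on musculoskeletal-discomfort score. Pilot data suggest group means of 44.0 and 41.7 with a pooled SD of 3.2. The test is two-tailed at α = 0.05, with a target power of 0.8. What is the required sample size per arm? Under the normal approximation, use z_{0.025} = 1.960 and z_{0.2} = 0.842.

Cohen's d = |M₁ − M₂| / SD_pooled = |44.0 − 41.7| / 3.2 = 2.3 / 3.2 = 0.719.
For two independent groups with equal n: n = 2·((z_{α/2} + z_β) / d)².
z_{α/2} + z_β = 1.960 + 0.842 = 2.802.
n = 2 × (2.802 / 0.719)² = 2 × 3.897² = 2 × 15.19 = 30.4.
Round up to the next whole participant.

n = 31 per group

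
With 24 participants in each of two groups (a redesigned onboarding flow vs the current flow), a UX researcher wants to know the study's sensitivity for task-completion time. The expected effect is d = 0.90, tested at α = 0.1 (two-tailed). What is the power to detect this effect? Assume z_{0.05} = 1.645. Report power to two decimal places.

power ≈ 0.93

For two equal groups, power = Φ(d·√(n/2) − z_{α/2}).
d·√(n/2) = 0.90 × √(24/2) = 0.90 × 3.464 = 3.118.
z_β = 3.118 − 1.645 = 1.473.
Power = Φ(1.473) = 0.930.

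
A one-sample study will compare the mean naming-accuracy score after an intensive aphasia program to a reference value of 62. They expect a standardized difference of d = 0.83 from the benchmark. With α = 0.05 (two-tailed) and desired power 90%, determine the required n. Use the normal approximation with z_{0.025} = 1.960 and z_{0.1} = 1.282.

For a one-sample test: n = ((z_{α/2} + z_β) / d)².
z_{α/2} + z_β = 1.960 + 1.282 = 3.242.
n = (3.242 / 0.83)² = 3.906² = 15.26.
Round up.

n = 16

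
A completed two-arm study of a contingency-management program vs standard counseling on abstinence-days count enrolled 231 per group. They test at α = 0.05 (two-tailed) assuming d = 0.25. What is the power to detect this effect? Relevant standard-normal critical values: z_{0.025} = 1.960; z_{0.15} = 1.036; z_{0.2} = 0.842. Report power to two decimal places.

For two equal groups, power = Φ(d·√(n/2) − z_{α/2}).
d·√(n/2) = 0.25 × √(231/2) = 0.25 × 10.747 = 2.687.
z_β = 2.687 − 1.960 = 0.727.
Power = Φ(0.727) = 0.766.

power ≈ 0.77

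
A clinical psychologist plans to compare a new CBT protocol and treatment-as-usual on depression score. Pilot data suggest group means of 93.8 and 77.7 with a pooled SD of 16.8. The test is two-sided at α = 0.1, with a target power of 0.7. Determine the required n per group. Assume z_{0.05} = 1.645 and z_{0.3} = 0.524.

n = 11 per group

Cohen's d = |M₁ − M₂| / SD_pooled = |93.8 − 77.7| / 16.8 = 16.1 / 16.8 = 0.958.
For two independent groups with equal n: n = 2·((z_{α/2} + z_β) / d)².
z_{α/2} + z_β = 1.645 + 0.524 = 2.169.
n = 2 × (2.169 / 0.958)² = 2 × 2.264² = 2 × 5.13 = 10.3.
Round up to the next whole participant.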